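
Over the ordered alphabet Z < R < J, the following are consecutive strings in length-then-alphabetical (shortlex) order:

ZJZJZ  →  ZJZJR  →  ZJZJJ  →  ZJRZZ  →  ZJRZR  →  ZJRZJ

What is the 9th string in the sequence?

Continuing the enumeration 3 steps past ZJRZJ: ZJRZJ → ZJRRZ → ZJRRR → (answer).

ZJRRJ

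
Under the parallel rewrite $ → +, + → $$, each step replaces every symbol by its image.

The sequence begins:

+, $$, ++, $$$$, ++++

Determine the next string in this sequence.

Apply φ to ++++ symbol by symbol: +→$$, +→$$, +→$$, +→$$; joined: $$ $$ $$ $$.

$$$$$$$$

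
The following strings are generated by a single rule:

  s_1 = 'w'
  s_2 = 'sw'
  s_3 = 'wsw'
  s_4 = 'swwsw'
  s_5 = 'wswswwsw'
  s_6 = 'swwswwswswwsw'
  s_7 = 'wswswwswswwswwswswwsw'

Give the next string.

swwswwswswwswwswswwswswwswwswswwsw

Each term (from the third on) is the two preceding terms concatenated in order: term 3 = w·sw = wsw.
So term 8 is swwswwswswwsw·wswswwswswwswwswswwsw.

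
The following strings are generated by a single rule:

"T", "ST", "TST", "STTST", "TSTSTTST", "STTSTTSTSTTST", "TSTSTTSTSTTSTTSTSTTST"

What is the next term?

From term 3 onward, concatenate the second-to-last term with the last: T·ST = TST, ST·TST = STTST, …
The next term joins STTSTTSTSTTST and TSTSTTSTSTTSTTSTSTTST.

STTSTTSTSTTSTTSTSTTSTSTTSTTSTSTTST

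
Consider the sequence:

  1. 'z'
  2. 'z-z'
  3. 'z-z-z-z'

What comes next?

Each string is two copies of the previous one joined by '-'.
So the next term is two copies of z-z-z-z with '-' between the halves.

z-z-z-z-z-z-z-z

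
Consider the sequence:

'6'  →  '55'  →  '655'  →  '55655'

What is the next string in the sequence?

65555655

This is a Fibonacci-style word recurrence s(k) = s(k−2)·s(k−1): e.g. 6·55 = 655.
Continuing: 655 · 55655 gives term 5.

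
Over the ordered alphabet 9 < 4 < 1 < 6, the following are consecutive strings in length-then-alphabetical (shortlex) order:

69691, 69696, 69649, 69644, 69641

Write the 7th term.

69619

Continuing the enumeration 2 steps past 69641: 69641 → 69646 → (answer).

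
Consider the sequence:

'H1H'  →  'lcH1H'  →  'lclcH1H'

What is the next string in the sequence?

Each term is the previous one with lc prepended.
Applying this once more to lclcH1H:

lclclcH1H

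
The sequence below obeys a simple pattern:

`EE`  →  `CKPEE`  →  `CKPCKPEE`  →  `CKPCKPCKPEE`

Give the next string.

CKPCKPCKPCKPEE

Every step adds CKP at the front: s(k+1) = CKP·s(k).
One more step from CKPCKPCKPEE gives the answer.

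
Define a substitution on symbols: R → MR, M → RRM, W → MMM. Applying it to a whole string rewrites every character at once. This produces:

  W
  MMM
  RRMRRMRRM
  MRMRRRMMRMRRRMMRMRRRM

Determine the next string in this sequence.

Replace each of the 21 characters of MRMRRRMMRMRRRMMRMRRRM in place — RRM MR RRM MR MR MR RRM RRM MR RRM MR MR MR RRM RRM MR RRM MR MR MR RRM — and concatenate.

RRMMRRRMMRMRMRRRMRRMMRRRMMRMRMRRRMRRMMRRRMMRMRMRRRM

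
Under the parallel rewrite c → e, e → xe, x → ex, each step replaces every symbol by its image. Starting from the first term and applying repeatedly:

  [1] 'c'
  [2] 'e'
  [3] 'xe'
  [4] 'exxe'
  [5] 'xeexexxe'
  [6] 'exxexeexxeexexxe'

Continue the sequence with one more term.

xeexexxeexxexeexexxexeexxeexexxe

Applying the rule to each of the 16 symbols of exxexeexxeexexxe gives the pieces xe ex ex xe ex xe xe ex ex xe xe ex xe ex ex xe, which concatenate to the answer.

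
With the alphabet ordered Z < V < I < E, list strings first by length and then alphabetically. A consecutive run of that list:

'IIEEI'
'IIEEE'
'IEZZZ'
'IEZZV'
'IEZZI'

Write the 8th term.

IEZVV

Advancing 3 positions from IEZZI through IEZZI → IEZZE → IEZVZ reaches term 8.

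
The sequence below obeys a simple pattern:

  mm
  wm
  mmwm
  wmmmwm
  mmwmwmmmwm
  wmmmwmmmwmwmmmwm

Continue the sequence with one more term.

From term 3 onward, concatenate the second-to-last term with the last: mm·wm = mmwm, wm·mmwm = wmmmwm, …
So term 7 is mmwmwmmmwm·wmmmwmmmwmwmmmwm.

mmwmwmmmwmwmmmwmmmwmwmmmwm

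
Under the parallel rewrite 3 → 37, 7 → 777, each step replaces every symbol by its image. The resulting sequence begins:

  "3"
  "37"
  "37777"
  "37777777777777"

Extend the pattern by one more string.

φ(37777777777777) expands symbol-by-symbol to 37 777 777 777 777 777 777 777 777 777 777 777 777 777; joining the 14 pieces gives the next term.

37777777777777777777777777777777777777777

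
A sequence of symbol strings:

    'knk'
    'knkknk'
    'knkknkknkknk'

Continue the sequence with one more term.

knkknkknkknkknkknkknkknk

s(k+1) = s(k)·s(k) — each term doubles the last.
One more doubling of knkknkknkknk gives the answer.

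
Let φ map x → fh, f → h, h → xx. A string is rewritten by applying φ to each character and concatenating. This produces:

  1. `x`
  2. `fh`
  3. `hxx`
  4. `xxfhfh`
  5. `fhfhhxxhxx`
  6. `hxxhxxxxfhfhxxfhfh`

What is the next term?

Applying the rule to each of the 18 symbols of hxxhxxxxfhfhxxfhfh gives the pieces xx fh fh xx fh fh fh fh h xx h xx fh fh h xx h xx, which concatenate to the answer.

xxfhfhxxfhfhfhfhhxxhxxfhfhhxxhxx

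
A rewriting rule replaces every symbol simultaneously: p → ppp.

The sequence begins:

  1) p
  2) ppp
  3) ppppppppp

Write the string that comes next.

ppppppppppppppppppppppppppp

Rewriting each symbol of ppppppppp: p→ppp, p→ppp, p→ppp, p→ppp, p→ppp, p→ppp, p→ppp, p→ppp, p→ppp, which concatenates to ppp ppp ppp ppp ppp ppp ppp ppp ppp.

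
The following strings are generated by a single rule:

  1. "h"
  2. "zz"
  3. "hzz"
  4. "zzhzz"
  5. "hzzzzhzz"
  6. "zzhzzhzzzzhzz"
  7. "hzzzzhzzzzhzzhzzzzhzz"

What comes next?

zzhzzhzzzzhzzhzzzzhzzzzhzzhzzzzhzz

Each term (from the third on) is the two preceding terms concatenated in order: term 3 = h·zz = hzz.
So term 8 is zzhzzhzzzzhzz·hzzzzhzzzzhzzhzzzzhzz.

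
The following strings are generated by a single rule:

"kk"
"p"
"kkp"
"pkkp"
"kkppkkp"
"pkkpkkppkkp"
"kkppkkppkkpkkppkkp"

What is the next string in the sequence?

pkkpkkppkkpkkppkkppkkpkkppkkp

This is a Fibonacci-style word recurrence s(k) = s(k−2)·s(k−1): e.g. kk·p = kkp.
The next term joins pkkpkkppkkp and kkppkkppkkpkkppkkp.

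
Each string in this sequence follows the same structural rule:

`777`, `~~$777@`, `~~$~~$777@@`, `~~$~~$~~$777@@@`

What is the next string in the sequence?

Every step adds ~~$ to the front and @ to the end of the previous string.
Applying this once more to ~~$~~$~~$777@@@:

~~$~~$~~$~~$777@@@@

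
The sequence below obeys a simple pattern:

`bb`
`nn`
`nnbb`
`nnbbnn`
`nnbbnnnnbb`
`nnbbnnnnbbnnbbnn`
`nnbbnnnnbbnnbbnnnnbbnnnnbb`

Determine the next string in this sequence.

From term 3 onward, concatenate the last term with the second-to-last: nn·bb = nnbb, nnbb·nn = nnbbnn, …
Continuing: nnbbnnnnbbnnbbnnnnbbnnnnbb · nnbbnnnnbbnnbbnn gives term 8.

nnbbnnnnbbnnbbnnnnbbnnnnbbnnbbnnnnbbnnbbnn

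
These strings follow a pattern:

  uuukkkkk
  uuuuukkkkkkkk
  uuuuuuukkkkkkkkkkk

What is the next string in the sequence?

Reading off run lengths: u runs 3, 5, 7; k runs 5, 8, 11 — each is linear in n (n = 1, 2, …).
Setting n = 4 gives 9, 14 characters in each block.

uuuuuuuuukkkkkkkkkkkkkk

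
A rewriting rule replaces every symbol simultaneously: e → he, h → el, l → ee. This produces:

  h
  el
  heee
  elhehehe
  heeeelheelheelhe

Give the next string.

φ(heeeelheelheelhe) expands symbol-by-symbol to el he he he he ee el he he ee el he he ee el he; joining the 16 pieces gives the next term.

elheheheheeeelheheeeelheheeeelhe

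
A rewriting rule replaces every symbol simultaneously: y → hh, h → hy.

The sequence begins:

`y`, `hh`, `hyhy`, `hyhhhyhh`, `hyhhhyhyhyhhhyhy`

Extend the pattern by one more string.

Replace each of the 16 characters of hyhhhyhyhyhhhyhy in place — hy hh hy hy hy hh hy hh hy hh hy hy hy hh hy hh — and concatenate.

hyhhhyhyhyhhhyhhhyhhhyhyhyhhhyhh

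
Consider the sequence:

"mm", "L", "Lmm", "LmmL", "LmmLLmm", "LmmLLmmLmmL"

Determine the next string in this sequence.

This is a Fibonacci-style word recurrence s(k) = s(k−1)·s(k−2): e.g. L·mm = Lmm.
The next term joins LmmLLmmLmmL and LmmLLmm.

LmmLLmmLmmLLmmLLmm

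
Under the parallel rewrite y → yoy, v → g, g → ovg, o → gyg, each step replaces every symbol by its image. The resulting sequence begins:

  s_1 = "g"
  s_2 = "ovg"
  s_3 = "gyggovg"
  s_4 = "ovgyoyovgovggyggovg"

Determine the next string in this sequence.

φ(ovgyoyovgovggyggovg) expands symbol-by-symbol to gyg g ovg yoy gyg yoy gyg g ovg gyg g ovg ovg yoy ovg ovg gyg g ovg; joining the 19 pieces gives the next term.

gyggovgyoygygyoygyggovggyggovgovgyoyovgovggyggovg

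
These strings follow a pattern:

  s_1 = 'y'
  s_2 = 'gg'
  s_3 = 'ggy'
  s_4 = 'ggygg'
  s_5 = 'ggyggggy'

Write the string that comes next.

ggyggggyggygg

This is a Fibonacci-style word recurrence s(k) = s(k−1)·s(k−2): e.g. gg·y = ggy.
The next term joins ggyggggy and ggygg.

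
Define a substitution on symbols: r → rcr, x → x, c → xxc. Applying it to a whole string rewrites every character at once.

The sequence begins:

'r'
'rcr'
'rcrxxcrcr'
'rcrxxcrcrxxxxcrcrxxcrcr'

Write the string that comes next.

φ(rcrxxcrcrxxxxcrcrxxcrcr) expands symbol-by-symbol to rcr xxc rcr x x xxc rcr xxc rcr x x x x xxc rcr xxc rcr x x xxc rcr xxc rcr; joining the 23 pieces gives the next term.

rcrxxcrcrxxxxcrcrxxcrcrxxxxxxcrcrxxcrcrxxxxcrcrxxcrcr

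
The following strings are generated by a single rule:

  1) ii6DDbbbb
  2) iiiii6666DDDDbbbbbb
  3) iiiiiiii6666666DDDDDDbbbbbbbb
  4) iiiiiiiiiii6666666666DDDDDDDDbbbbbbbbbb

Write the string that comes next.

iiiiiiiiiiiiii6666666666666DDDDDDDDDDbbbbbbbbbbbb

Each string has the form i^{3n-1} 6^{3n-2} D^{2n} b^{2n+2} (n = 1, 2, …).
At n = 5 the blocks have lengths 14, 13, 10, 12.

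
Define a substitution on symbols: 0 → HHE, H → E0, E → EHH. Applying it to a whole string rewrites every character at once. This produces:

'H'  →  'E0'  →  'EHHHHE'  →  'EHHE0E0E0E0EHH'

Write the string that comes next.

φ(EHHE0E0E0E0EHH) expands symbol-by-symbol to EHH E0 E0 EHH HHE EHH HHE EHH HHE EHH HHE EHH E0 E0; joining the 14 pieces gives the next term.

EHHE0E0EHHHHEEHHHHEEHHHHEEHHHHEEHHE0E0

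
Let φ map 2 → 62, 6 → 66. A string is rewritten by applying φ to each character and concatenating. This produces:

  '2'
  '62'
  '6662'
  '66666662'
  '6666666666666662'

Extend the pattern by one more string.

φ(6666666666666662) expands symbol-by-symbol to 66 66 66 66 66 66 66 66 66 66 66 66 66 66 66 62; joining the 16 pieces gives the next term.

66666666666666666666666666666662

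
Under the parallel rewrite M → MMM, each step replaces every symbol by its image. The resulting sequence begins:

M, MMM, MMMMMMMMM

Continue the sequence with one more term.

Rewriting each symbol of MMMMMMMMM: M→MMM, M→MMM, M→MMM, M→MMM, M→MMM, M→MMM, M→MMM, M→MMM, M→MMM, which concatenates to MMM MMM MMM MMM MMM MMM MMM MMM MMM.

MMMMMMMMMMMMMMMMMMMMMMMMMMM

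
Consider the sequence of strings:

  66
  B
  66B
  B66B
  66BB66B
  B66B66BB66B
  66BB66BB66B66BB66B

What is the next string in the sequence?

B66B66BB66B66BB66BB66B66BB66B

This is a Fibonacci-style word recurrence s(k) = s(k−2)·s(k−1): e.g. 66·B = 66B.
Continuing: B66B66BB66B · 66BB66BB66B66BB66B gives term 8.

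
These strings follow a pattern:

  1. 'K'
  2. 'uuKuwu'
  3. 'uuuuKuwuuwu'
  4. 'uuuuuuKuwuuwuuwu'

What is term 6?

Each term wraps the previous one in uu on the left and uwu on the right.
From uuuuuuKuwuuwuuwu, 2 further steps: uuuuuuKuwuuwuuwu → uuuuuuuuKuwuuwuuwuuwu → (answer).

uuuuuuuuuuKuwuuwuuwuuwuuwu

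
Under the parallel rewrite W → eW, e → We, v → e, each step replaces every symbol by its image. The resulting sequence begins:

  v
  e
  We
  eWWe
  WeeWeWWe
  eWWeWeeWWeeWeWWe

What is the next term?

WeeWeWWeeWWeWeeWeWWeWeeWWeeWeWWe

φ(eWWeWeeWWeeWeWWe) expands symbol-by-symbol to We eW eW We eW We We eW eW We We eW We eW eW We; joining the 16 pieces gives the next term.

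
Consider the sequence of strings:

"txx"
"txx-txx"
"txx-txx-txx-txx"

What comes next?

txx-txx-txx-txx-txx-txx-txx-txx

s(k+1) = s(k)·-·s(k) — each term doubles the last with '-' between the halves.
One more doubling of txx-txx-txx-txx gives the answer.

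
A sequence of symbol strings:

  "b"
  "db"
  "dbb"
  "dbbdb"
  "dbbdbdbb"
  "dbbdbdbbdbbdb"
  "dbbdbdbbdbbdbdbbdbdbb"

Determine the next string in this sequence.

Each term (from the third on) is the previous term followed by the one before it: term 3 = db·b = dbb.
Continuing: dbbdbdbbdbbdbdbbdbdbb · dbbdbdbbdbbdb gives term 8.

dbbdbdbbdbbdbdbbdbdbbdbbdbdbbdbbdb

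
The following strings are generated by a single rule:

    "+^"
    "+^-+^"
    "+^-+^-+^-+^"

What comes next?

Each string is two copies of the previous one joined by '-'.
One more doubling of +^-+^-+^-+^ gives the answer.

+^-+^-+^-+^-+^-+^-+^-+^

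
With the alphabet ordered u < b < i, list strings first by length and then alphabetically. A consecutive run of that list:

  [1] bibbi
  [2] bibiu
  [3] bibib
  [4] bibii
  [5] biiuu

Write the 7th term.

Advancing 2 positions from biiuu through biiuu → biiub reaches term 7.

biiui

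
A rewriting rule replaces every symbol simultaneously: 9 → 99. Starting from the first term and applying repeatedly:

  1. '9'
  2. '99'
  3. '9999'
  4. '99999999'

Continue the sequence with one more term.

Apply φ to 99999999 symbol by symbol: 9→99, 9→99, 9→99, 9→99, 9→99, 9→99, 9→99, 9→99; joined: 99 99 99 99 99 99 99 99.

9999999999999999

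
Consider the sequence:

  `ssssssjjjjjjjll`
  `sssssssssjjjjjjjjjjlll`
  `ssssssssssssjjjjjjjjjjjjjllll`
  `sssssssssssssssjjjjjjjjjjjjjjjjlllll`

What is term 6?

sssssssssssssssssssssjjjjjjjjjjjjjjjjjjjjjjlllllll

Reading off run lengths: s runs 6, 9, 12, 15; j runs 7, 10, 13, 16; l runs 2, 3, 4, 5 — each is linear in n, where the shown terms are n = 2, 3, 4, 5.
For term 6, n = 7, so the run lengths are 21, 22, 7.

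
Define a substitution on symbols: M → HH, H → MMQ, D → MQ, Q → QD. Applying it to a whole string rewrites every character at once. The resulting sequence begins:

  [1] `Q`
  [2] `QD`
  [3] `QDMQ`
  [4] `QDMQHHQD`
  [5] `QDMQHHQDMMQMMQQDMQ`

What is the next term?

φ(QDMQHHQDMMQMMQQDMQ) expands symbol-by-symbol to QD MQ HH QD MMQ MMQ QD MQ HH HH QD HH HH QD QD MQ HH QD; joining the 18 pieces gives the next term.

QDMQHHQDMMQMMQQDMQHHHHQDHHHHQDQDMQHHQD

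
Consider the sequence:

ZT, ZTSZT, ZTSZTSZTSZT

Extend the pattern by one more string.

s(k+1) = s(k)·S·s(k) — each term doubles the last with 'S' between the halves.
One more doubling of ZTSZTSZTSZT gives the answer.

ZTSZTSZTSZTSZTSZTSZTSZT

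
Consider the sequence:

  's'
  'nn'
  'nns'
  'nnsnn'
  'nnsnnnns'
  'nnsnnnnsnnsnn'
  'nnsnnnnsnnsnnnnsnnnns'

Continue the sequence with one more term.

From term 3 onward, concatenate the last term with the second-to-last: nn·s = nns, nns·nn = nnsnn, …
Continuing: nnsnnnnsnnsnnnnsnnnns · nnsnnnnsnnsnn gives term 8.

nnsnnnnsnnsnnnnsnnnnsnnsnnnnsnnsnn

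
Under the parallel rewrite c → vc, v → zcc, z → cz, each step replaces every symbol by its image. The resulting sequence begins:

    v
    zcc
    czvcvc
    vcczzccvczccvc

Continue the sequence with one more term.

zccvcvcczczvcvczccvcczvcvczccvc

φ(vcczzccvczccvc) expands symbol-by-symbol to zcc vc vc cz cz vc vc zcc vc cz vc vc zcc vc; joining the 14 pieces gives the next term.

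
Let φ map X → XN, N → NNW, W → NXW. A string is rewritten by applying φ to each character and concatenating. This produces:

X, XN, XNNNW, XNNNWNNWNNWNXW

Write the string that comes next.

Rewriting the 14 symbols of XNNNWNNWNNWNXW one by one yields XN NNW NNW NNW NXW NNW NNW NXW NNW NNW NXW NNW XN NXW; concatenated:

XNNNWNNWNNWNXWNNWNNWNXWNNWNNWNXWNNWXNNXW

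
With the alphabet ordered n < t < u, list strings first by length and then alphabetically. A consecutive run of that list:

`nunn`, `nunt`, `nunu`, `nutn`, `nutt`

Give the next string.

nutu

The successor of nutt increments the rightmost position that isn't already u and resets every position after it to n.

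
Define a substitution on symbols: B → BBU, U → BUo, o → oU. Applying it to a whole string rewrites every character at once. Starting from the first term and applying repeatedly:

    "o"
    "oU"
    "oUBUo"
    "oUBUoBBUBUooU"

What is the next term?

oUBUoBBUBUooUBBUBBUBUoBBUBUooUoUBUo

φ(oUBUoBBUBUooU) expands symbol-by-symbol to oU BUo BBU BUo oU BBU BBU BUo BBU BUo oU oU BUo; joining the 13 pieces gives the next term.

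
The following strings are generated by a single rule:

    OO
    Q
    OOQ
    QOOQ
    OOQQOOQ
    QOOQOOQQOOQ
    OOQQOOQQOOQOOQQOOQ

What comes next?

QOOQOOQQOOQOOQQOOQQOOQOOQQOOQ

From term 3 onward, concatenate the second-to-last term with the last: OO·Q = OOQ, Q·OOQ = QOOQ, …
Continuing: QOOQOOQQOOQ · OOQQOOQQOOQOOQQOOQ gives term 8.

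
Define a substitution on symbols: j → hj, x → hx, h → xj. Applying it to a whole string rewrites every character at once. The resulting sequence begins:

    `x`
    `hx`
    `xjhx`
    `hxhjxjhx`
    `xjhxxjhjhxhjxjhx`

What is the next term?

hxhjxjhxhxhjxjhjxjhxxjhjhxhjxjhx

Applying the rule to each of the 16 symbols of xjhxxjhjhxhjxjhx gives the pieces hx hj xj hx hx hj xj hj xj hx xj hj hx hj xj hx, which concatenate to the answer.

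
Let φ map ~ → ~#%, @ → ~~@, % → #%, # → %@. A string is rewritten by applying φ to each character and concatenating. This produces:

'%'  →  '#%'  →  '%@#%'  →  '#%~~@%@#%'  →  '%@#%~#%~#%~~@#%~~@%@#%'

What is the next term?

Rewriting the 22 symbols of %@#%~#%~#%~~@#%~~@%@#% one by one yields #% ~~@ %@ #% ~#% %@ #% ~#% %@ #% ~#% ~#% ~~@ %@ #% ~#% ~#% ~~@ #% ~~@ %@ #%; concatenated:

#%~~@%@#%~#%%@#%~#%%@#%~#%~#%~~@%@#%~#%~#%~~@#%~~@%@#%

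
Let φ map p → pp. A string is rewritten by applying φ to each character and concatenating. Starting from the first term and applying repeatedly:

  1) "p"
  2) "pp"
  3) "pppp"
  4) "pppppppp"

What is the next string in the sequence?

pppppppppppppppp

Rewriting each symbol of pppppppp: p→pp, p→pp, p→pp, p→pp, p→pp, p→pp, p→pp, p→pp, which concatenates to pp pp pp pp pp pp pp pp.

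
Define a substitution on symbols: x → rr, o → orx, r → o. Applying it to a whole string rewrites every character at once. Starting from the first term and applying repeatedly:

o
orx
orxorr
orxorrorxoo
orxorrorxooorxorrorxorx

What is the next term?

Applying the rule to each of the 23 symbols of orxorrorxooorxorrorxorx gives the pieces orx o rr orx o o orx o rr orx orx orx o rr orx o o orx o rr orx o rr, which concatenate to the answer.

orxorrorxooorxorrorxorxorxorrorxooorxorrorxorr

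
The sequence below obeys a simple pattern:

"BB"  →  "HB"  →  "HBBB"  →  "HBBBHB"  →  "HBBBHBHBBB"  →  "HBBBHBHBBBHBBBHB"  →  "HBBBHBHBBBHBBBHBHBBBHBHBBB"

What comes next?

HBBBHBHBBBHBBBHBHBBBHBHBBBHBBBHBHBBBHBBBHB

From term 3 onward, concatenate the last term with the second-to-last: HB·BB = HBBB, HBBB·HB = HBBBHB, …
Continuing: HBBBHBHBBBHBBBHBHBBBHBHBBB · HBBBHBHBBBHBBBHB gives term 8.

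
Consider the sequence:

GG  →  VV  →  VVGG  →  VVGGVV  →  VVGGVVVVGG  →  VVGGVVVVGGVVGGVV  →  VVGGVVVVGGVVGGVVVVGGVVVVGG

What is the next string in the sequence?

This is a Fibonacci-style word recurrence s(k) = s(k−1)·s(k−2): e.g. VV·GG = VVGG.
The next term joins VVGGVVVVGGVVGGVVVVGGVVVVGG and VVGGVVVVGGVVGGVV.

VVGGVVVVGGVVGGVVVVGGVVVVGGVVGGVVVVGGVVGGVV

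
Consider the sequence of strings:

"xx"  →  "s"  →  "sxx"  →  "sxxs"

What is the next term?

This is a Fibonacci-style word recurrence s(k) = s(k−1)·s(k−2): e.g. s·xx = sxx.
So term 5 is sxxs·sxx.

sxxssxx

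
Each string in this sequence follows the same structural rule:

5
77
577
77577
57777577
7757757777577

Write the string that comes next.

577775777757757777577

Each term (from the third on) is the two preceding terms concatenated in order: term 3 = 5·77 = 577.
So term 7 is 57777577·7757757777577.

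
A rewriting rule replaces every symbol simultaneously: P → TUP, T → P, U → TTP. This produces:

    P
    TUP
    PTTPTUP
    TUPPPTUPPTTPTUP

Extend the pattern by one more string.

Applying the rule to each of the 15 symbols of TUPPPTUPPTTPTUP gives the pieces P TTP TUP TUP TUP P TTP TUP TUP P P TUP P TTP TUP, which concatenate to the answer.

PTTPTUPTUPTUPPTTPTUPTUPPPTUPPTTPTUP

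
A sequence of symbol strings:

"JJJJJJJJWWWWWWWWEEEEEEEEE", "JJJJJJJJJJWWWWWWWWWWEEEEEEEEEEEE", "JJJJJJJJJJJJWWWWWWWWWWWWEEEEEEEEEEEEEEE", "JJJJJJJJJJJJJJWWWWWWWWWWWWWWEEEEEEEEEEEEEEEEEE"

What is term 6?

Each string has the form J^{2n+2} W^{2n+2} E^{3n}, where the shown terms are n = 3, 4, 5, 6.
For term 6, n = 8, so the run lengths are 18, 18, 24.

JJJJJJJJJJJJJJJJJJWWWWWWWWWWWWWWWWWWEEEEEEEEEEEEEEEEEEEEEEEE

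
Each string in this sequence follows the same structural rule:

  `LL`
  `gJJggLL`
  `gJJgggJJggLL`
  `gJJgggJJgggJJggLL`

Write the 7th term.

The strings grow by a fixed prefix gJJgg each time.
From gJJgggJJgggJJggLL, 3 further steps: gJJgggJJgggJJggLL → gJJgggJJgggJJgggJJggLL → gJJgggJJgggJJgggJJgggJJggLL → (answer).

gJJgggJJgggJJgggJJgggJJgggJJggLL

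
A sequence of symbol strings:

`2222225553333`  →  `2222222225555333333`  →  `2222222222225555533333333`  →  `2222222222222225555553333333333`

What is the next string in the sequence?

Term n consists of 3n 2's, followed by n+1 5's, followed by 2n 3's, where the shown terms are n = 2, 3, 4, 5.
For the next term, n = 6, so the run lengths are 18, 7, 12.

2222222222222222225555555333333333333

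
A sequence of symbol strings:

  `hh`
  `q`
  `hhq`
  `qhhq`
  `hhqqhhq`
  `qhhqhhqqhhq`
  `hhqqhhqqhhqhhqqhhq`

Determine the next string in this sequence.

Each term (from the third on) is the two preceding terms concatenated in order: term 3 = hh·q = hhq.
So term 8 is qhhqhhqqhhq·hhqqhhqqhhqhhqqhhq.

qhhqhhqqhhqhhqqhhqqhhqhhqqhhq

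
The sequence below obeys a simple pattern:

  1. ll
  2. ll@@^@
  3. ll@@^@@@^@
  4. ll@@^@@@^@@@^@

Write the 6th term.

Every step adds @@^@ to the end: s(k+1) = s(k)·@@^@.
From ll@@^@@@^@@@^@, 2 further steps: ll@@^@@@^@@@^@ → ll@@^@@@^@@@^@@@^@ → (answer).

ll@@^@@@^@@@^@@@^@@@^@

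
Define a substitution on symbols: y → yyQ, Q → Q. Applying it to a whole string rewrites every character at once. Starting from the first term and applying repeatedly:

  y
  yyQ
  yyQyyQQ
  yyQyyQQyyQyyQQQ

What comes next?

yyQyyQQyyQyyQQQyyQyyQQyyQyyQQQQ

φ(yyQyyQQyyQyyQQQ) expands symbol-by-symbol to yyQ yyQ Q yyQ yyQ Q Q yyQ yyQ Q yyQ yyQ Q Q Q; joining the 15 pieces gives the next term.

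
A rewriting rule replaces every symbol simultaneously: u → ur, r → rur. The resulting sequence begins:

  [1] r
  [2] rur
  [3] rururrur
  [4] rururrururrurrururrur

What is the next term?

φ(rururrururrurrururrur) expands symbol-by-symbol to rur ur rur ur rur rur ur rur ur rur rur ur rur rur ur rur ur rur rur ur rur; joining the 21 pieces gives the next term.

rururrururrurrururrururrurrururrurrururrururrurrururrur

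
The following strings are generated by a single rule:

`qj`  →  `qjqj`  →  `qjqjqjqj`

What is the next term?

Every step duplicates the string.
Doubling qjqjqjqj:

qjqjqjqjqjqjqjqj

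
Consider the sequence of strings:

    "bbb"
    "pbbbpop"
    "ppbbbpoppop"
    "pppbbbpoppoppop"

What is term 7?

ppppppbbbpoppoppoppoppoppop

Every step adds p to the front and pop to the end of the previous string.
From pppbbbpoppoppop, 3 further steps: pppbbbpoppoppop → ppppbbbpoppoppoppop → pppppbbbpoppoppoppoppop → (answer).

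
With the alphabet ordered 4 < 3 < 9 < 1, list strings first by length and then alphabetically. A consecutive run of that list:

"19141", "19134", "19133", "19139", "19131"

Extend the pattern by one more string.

19194

The successor of 19131 increments the rightmost position that isn't already 1 and resets every position after it to 4.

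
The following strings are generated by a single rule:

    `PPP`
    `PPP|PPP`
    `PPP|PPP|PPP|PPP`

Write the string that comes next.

PPP|PPP|PPP|PPP|PPP|PPP|PPP|PPP

s(k+1) = s(k)·|·s(k) — each term doubles the last with '|' between the halves.
So the next term is two copies of PPP|PPP|PPP|PPP with '|' between the halves.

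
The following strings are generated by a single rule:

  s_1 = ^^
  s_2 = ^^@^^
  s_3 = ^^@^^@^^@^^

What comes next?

s(k+1) = s(k)·@·s(k) — each term doubles the last with '@' between the halves.
So the next term is two copies of ^^@^^@^^@^^ with '@' between the halves.

^^@^^@^^@^^@^^@^^@^^@^^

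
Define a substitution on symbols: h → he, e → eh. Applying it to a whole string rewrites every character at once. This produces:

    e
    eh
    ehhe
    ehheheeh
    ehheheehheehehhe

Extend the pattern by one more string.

φ(ehheheehheehehhe) expands symbol-by-symbol to eh he he eh he eh eh he he eh eh he eh he he eh; joining the 16 pieces gives the next term.

ehheheehheehehheheehehheehheheeh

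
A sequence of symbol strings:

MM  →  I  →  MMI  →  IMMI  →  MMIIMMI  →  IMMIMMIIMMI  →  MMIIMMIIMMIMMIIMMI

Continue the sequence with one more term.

IMMIMMIIMMIMMIIMMIIMMIMMIIMMI

This is a Fibonacci-style word recurrence s(k) = s(k−2)·s(k−1): e.g. MM·I = MMI.
So term 8 is IMMIMMIIMMI·MMIIMMIIMMIMMIIMMI.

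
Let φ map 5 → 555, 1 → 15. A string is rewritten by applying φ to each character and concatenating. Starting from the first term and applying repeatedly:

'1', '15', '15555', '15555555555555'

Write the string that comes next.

Rewriting the 14 symbols of 15555555555555 one by one yields 15 555 555 555 555 555 555 555 555 555 555 555 555 555; concatenated:

15555555555555555555555555555555555555555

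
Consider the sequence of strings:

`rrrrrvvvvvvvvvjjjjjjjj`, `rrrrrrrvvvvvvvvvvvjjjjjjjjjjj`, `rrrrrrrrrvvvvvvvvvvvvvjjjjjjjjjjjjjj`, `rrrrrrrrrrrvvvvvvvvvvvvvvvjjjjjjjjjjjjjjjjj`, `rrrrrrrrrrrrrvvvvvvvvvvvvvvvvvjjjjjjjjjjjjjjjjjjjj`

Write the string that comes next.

Reading off run lengths: r runs 5, 7, 9, 11, 13; v runs 9, 11, 13, 15, 17; j runs 8, 11, 14, 17, 20 — each is linear in n, where the shown terms are n = 3, 4, 5, 6, 7.
At n = 8 the blocks have lengths 15, 19, 23.

rrrrrrrrrrrrrrrvvvvvvvvvvvvvvvvvvvjjjjjjjjjjjjjjjjjjjjjjj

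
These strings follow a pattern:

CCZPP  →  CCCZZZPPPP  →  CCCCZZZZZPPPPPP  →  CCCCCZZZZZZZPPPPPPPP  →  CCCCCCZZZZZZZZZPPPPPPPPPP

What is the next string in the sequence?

CCCCCCCZZZZZZZZZZZPPPPPPPPPPPP

Reading off run lengths: C runs 2, 3, 4, 5, 6; Z runs 1, 3, 5, 7, 9; P runs 2, 4, 6, 8, 10 — each is linear in n (n = 1, 2, …).
Setting n = 6 gives 7, 11, 12 characters in each block.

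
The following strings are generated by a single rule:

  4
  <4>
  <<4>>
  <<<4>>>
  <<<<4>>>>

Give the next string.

<<<<<4>>>>>

s(k+1) = <·s(k)·>, so each term gains < as a prefix and > as a suffix.
So the next term is <·<<<<4>>>>·>.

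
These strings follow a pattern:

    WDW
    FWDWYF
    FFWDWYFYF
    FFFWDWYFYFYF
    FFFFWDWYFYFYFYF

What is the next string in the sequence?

Each term wraps the previous one in F on the left and YF on the right.
So the next term is F·FFFFWDWYFYFYFYF·YF.

FFFFFWDWYFYFYFYFYF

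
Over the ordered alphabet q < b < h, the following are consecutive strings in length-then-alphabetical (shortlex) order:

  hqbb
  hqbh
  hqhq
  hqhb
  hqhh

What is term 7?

Continuing the enumeration 2 steps past hqhh: hqhh → hbqq → (answer).

hbqb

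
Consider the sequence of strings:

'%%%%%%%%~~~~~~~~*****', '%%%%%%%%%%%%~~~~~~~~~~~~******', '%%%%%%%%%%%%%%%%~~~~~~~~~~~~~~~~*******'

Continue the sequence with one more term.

The n-th term is 4n %'s then 4n ~'s then n+3 *'s, where the shown terms are n = 2, 3, 4.
Setting n = 5 gives 20, 20, 8 characters in each block.

%%%%%%%%%%%%%%%%%%%%~~~~~~~~~~~~~~~~~~~~********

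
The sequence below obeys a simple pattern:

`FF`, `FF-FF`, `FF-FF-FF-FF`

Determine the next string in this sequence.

s(k+1) = s(k)·-·s(k) — each term doubles the last with '-' between the halves.
Doubling FF-FF-FF-FF with '-' between the halves:

FF-FF-FF-FF-FF-FF-FF-FF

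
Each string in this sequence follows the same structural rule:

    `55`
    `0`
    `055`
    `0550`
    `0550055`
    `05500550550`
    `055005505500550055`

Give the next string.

This is a Fibonacci-style word recurrence s(k) = s(k−1)·s(k−2): e.g. 0·55 = 055.
Continuing: 055005505500550055 · 05500550550 gives term 8.

05500550550055005505500550550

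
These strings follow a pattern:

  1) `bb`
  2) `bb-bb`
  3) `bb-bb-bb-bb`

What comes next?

s(k+1) = s(k)·-·s(k) — each term doubles the last with '-' between the halves.
Doubling bb-bb-bb-bb with '-' between the halves:

bb-bb-bb-bb-bb-bb-bb-bb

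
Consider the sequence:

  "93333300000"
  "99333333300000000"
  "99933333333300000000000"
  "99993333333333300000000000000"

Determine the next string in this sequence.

The n-th term is n 9's then 2n+3 3's then 3n+2 0's (n = 1, 2, …).
Setting n = 5 gives 5, 13, 17 characters in each block.

99999333333333333300000000000000000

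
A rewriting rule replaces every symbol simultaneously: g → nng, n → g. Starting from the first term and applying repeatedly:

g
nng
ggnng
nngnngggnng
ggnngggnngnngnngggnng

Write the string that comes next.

nngnngggnngnngnngggnngggnngggnngnngnngggnng

φ(ggnngggnngnngnngggnng) expands symbol-by-symbol to nng nng g g nng nng nng g g nng g g nng g g nng nng nng g g nng; joining the 21 pieces gives the next term.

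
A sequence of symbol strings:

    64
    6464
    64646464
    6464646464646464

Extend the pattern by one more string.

Each string is two copies of the previous one concatenated.
So the next term is two copies of 6464646464646464.

64646464646464646464646464646464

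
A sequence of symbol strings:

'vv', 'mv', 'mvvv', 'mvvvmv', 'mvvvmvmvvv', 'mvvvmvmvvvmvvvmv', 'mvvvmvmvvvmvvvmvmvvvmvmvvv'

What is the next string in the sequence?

From term 3 onward, concatenate the last term with the second-to-last: mv·vv = mvvv, mvvv·mv = mvvvmv, …
Continuing: mvvvmvmvvvmvvvmvmvvvmvmvvv · mvvvmvmvvvmvvvmv gives term 8.

mvvvmvmvvvmvvvmvmvvvmvmvvvmvvvmvmvvvmvvvmv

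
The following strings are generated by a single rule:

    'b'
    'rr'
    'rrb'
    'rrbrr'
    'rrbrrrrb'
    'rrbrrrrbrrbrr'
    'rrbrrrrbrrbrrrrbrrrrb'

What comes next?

rrbrrrrbrrbrrrrbrrrrbrrbrrrrbrrbrr

Each term (from the third on) is the previous term followed by the one before it: term 3 = rr·b = rrb.
Continuing: rrbrrrrbrrbrrrrbrrrrb · rrbrrrrbrrbrr gives term 8.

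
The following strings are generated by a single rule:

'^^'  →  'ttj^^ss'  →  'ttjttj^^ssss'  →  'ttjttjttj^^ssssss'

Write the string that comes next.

Each term wraps the previous one in ttj on the left and ss on the right.
So the next term is ttj·ttjttjttj^^ssssss·ss.

ttjttjttjttj^^ssssssss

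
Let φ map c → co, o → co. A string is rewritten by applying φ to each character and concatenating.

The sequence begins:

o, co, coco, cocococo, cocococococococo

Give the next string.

φ(cocococococococo) expands symbol-by-symbol to co co co co co co co co co co co co co co co co; joining the 16 pieces gives the next term.

cocococococococococococococococo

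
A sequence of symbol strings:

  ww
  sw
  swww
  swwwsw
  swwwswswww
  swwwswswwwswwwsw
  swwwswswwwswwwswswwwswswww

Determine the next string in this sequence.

From term 3 onward, concatenate the last term with the second-to-last: sw·ww = swww, swww·sw = swwwsw, …
So term 8 is swwwswswwwswwwswswwwswswww·swwwswswwwswwwsw.

swwwswswwwswwwswswwwswswwwswwwswswwwswwwsw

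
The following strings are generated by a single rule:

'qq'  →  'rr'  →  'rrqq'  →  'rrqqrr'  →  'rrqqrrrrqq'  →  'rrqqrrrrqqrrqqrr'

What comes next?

rrqqrrrrqqrrqqrrrrqqrrrrqq

Each term (from the third on) is the previous term followed by the one before it: term 3 = rr·qq = rrqq.
Continuing: rrqqrrrrqqrrqqrr · rrqqrrrrqq gives term 7.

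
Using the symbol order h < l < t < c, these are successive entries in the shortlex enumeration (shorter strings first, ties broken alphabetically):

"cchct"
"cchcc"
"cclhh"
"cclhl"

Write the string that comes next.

cclht

The successor of cclhl increments the rightmost position that isn't already c and resets every position after it to h.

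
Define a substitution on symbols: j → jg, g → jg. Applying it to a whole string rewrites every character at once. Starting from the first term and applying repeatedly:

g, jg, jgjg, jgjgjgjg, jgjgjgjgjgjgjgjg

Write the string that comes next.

Applying the rule to each of the 16 symbols of jgjgjgjgjgjgjgjg gives the pieces jg jg jg jg jg jg jg jg jg jg jg jg jg jg jg jg, which concatenate to the answer.

jgjgjgjgjgjgjgjgjgjgjgjgjgjgjgjg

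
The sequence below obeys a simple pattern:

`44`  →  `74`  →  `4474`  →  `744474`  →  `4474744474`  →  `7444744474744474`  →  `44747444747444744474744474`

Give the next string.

Each term (from the third on) is the two preceding terms concatenated in order: term 3 = 44·74 = 4474.
Continuing: 7444744474744474 · 44747444747444744474744474 gives term 8.

744474447474447444747444747444744474744474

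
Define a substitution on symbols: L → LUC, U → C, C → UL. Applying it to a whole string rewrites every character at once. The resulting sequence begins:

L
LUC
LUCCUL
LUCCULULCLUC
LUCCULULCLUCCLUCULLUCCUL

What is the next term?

φ(LUCCULULCLUCCLUCULLUCCUL) expands symbol-by-symbol to LUC C UL UL C LUC C LUC UL LUC C UL UL LUC C UL C LUC LUC C UL UL C LUC; joining the 24 pieces gives the next term.

LUCCULULCLUCCLUCULLUCCULULLUCCULCLUCLUCCULULCLUC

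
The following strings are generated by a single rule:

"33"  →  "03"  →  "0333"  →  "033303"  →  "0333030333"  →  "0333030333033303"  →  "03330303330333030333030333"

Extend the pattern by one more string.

033303033303330303330303330333030333033303

Each term (from the third on) is the previous term followed by the one before it: term 3 = 03·33 = 0333.
The next term joins 03330303330333030333030333 and 0333030333033303.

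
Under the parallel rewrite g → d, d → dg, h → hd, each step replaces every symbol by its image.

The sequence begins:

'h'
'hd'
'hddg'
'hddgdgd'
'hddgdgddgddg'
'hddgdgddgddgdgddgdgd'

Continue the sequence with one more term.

φ(hddgdgddgddgdgddgdgd) expands symbol-by-symbol to hd dg dg d dg d dg dg d dg dg d dg d dg dg d dg d dg; joining the 20 pieces gives the next term.

hddgdgddgddgdgddgdgddgddgdgddgddg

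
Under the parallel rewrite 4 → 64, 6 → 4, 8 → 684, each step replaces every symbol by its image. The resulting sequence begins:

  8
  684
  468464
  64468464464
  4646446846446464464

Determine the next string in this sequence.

64464464644684644646446446464464

Replace each of the 19 characters of 4646446846446464464 in place — 64 4 64 4 64 64 4 684 64 4 64 64 4 64 4 64 64 4 64 — and concatenate.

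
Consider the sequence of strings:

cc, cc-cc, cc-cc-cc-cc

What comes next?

cc-cc-cc-cc-cc-cc-cc-cc

s(k+1) = s(k)·-·s(k) — each term doubles the last with '-' between the halves.
One more doubling of cc-cc-cc-cc gives the answer.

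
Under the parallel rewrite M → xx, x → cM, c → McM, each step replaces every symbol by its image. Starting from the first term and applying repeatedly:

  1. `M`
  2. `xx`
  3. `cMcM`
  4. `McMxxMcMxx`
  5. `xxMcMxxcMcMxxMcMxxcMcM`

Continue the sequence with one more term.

cMcMxxMcMxxcMcMMcMxxMcMxxcMcMxxMcMxxcMcMMcMxxMcMxx

φ(xxMcMxxcMcMxxMcMxxcMcM) expands symbol-by-symbol to cM cM xx McM xx cM cM McM xx McM xx cM cM xx McM xx cM cM McM xx McM xx; joining the 22 pieces gives the next term.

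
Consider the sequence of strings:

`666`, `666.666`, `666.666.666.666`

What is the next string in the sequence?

666.666.666.666.666.666.666.666

s(k+1) = s(k)·.·s(k) — each term doubles the last with '.' between the halves.
One more doubling of 666.666.666.666 gives the answer.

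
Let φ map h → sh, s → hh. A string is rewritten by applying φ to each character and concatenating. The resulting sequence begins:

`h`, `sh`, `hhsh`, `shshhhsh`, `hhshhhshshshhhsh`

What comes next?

Applying the rule to each of the 16 symbols of hhshhhshshshhhsh gives the pieces sh sh hh sh sh sh hh sh hh sh hh sh sh sh hh sh, which concatenate to the answer.

shshhhshshshhhshhhshhhshshshhhsh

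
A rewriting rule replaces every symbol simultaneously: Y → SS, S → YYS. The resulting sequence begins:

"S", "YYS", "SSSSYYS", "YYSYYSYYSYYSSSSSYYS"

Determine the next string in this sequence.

Replace each of the 19 characters of YYSYYSYYSYYSSSSSYYS in place — SS SS YYS SS SS YYS SS SS YYS SS SS YYS YYS YYS YYS YYS SS SS YYS — and concatenate.

SSSSYYSSSSSYYSSSSSYYSSSSSYYSYYSYYSYYSYYSSSSSYYS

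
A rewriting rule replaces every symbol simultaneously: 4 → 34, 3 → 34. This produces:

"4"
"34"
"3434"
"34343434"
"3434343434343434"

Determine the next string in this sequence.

Replace each of the 16 characters of 3434343434343434 in place — 34 34 34 34 34 34 34 34 34 34 34 34 34 34 34 34 — and concatenate.

34343434343434343434343434343434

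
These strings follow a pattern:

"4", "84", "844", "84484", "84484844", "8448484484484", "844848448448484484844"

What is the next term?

From term 3 onward, concatenate the last term with the second-to-last: 84·4 = 844, 844·84 = 84484, …
The next term joins 844848448448484484844 and 8448484484484.

8448484484484844848448448484484484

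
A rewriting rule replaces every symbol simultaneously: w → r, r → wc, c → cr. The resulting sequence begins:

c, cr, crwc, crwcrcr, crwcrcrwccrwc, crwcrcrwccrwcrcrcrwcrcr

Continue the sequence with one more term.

Rewriting the 23 symbols of crwcrcrwccrwcrcrcrwcrcr one by one yields cr wc r cr wc cr wc r cr cr wc r cr wc cr wc cr wc r cr wc cr wc; concatenated:

crwcrcrwccrwcrcrcrwcrcrwccrwccrwcrcrwccrwc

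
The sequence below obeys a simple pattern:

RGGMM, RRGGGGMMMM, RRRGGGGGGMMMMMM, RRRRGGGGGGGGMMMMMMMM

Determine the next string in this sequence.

Each string has the form R^{n} G^{2n} M^{2n} (n = 1, 2, …).
At n = 5 the blocks have lengths 5, 10, 10.

RRRRRGGGGGGGGGGMMMMMMMMMM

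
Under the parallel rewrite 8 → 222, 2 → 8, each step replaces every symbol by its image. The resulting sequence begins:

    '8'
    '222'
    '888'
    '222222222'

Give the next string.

Apply φ to 222222222 symbol by symbol: 2→8, 2→8, 2→8, 2→8, 2→8, 2→8, 2→8, 2→8, 2→8; joined: 8 8 8 8 8 8 8 8 8.

888888888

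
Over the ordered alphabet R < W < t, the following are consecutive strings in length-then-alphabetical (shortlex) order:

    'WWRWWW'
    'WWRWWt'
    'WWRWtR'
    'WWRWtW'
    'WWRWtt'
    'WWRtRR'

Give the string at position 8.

WWRtRt

Continuing the enumeration 2 steps past WWRtRR: WWRtRR → WWRtRW → (answer).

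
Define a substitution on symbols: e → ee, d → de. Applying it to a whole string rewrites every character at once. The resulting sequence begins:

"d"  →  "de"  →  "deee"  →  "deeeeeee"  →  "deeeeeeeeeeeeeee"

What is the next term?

Applying the rule to each of the 16 symbols of deeeeeeeeeeeeeee gives the pieces de ee ee ee ee ee ee ee ee ee ee ee ee ee ee ee, which concatenate to the answer.

deeeeeeeeeeeeeeeeeeeeeeeeeeeeeee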